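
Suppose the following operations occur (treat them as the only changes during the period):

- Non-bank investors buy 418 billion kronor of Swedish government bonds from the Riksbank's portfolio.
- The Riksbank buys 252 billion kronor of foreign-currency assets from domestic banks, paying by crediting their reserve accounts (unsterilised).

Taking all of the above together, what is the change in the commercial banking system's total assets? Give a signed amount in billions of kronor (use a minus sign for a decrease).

-418 billion

Riksbank balance sheet:
  Assets:      Securities −418B, Foreign assets +252B
  Liabilities: Bank reserves −166B
Commercial banking system:
  Assets:      Reserves at CB −166B, Foreign assets −252B
  Liabilities: Checkable deposits −418B
Change in total bank assets = -418 billion.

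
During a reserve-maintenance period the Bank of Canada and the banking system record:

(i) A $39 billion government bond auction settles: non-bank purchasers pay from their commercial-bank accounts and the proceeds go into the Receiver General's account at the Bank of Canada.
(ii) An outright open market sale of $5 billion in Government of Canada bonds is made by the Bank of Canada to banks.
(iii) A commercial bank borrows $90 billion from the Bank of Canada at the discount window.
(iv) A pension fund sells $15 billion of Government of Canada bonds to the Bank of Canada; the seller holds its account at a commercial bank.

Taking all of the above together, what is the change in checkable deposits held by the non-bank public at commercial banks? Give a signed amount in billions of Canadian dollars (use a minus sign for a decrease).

-$24 billion

Government account inflow $39 billion: non-bank counterparties' bank balances fall → −$39B.
OMO sale (to banks) $5 billion: the counterparty is a bank, so public deposits are unchanged → 0.
Discount-window loan $90 billion: the counterparty is a bank, so public deposits are unchanged → 0.
Asset purchase (from non-banks) $15 billion: non-bank counterparties' bank balances rise → +$15B.
Net: −39 + 0 + 0 + 15 = -$24 billion.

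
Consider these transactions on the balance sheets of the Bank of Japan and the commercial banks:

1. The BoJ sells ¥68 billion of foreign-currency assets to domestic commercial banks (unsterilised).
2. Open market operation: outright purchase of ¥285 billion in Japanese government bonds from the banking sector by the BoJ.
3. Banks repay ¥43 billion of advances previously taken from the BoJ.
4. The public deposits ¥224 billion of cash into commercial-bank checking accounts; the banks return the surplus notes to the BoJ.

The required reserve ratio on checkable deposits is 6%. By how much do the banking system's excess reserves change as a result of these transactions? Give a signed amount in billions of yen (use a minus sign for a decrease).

FX sale ¥68 billion: reserves −¥68B, deposits 0.
OMO purchase (from banks) ¥285 billion: reserves +¥285B, deposits 0.
Discount-window repayment ¥43 billion: reserves −¥43B, deposits 0.
Currency deposit ¥224 billion: reserves +¥224B, deposits +¥224B.
Totals: Δreserves = +¥398B, Δdeposits = +¥224B.
Δrequired reserves = 6% × +¥224B = +¥13.44B.
Δexcess reserves = Δreserves − Δrequired = +¥398B − (+¥13.44B) = +¥384.56 billion.

+¥384.56 billion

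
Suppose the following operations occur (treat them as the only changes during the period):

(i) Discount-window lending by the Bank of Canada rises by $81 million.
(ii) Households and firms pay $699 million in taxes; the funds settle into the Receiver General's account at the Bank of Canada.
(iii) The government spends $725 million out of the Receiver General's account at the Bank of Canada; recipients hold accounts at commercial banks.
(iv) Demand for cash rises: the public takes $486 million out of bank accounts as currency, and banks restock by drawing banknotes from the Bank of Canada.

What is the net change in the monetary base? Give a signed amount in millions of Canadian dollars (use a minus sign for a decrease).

+$107 million

Discount-window loan $81 million: Bank of Canada balance sheet expands → +$81M.
Government account inflow $699 million: reserves shift to a non-base liability → −$699M.
Government spending $725 million: a non-base liability converts back to reserves → +$725M.
Currency withdrawal $486 million: just a shift between currency and reserves — both are base money → 0.
Net: 81 − 699 + 725 + 0 = +$107 million.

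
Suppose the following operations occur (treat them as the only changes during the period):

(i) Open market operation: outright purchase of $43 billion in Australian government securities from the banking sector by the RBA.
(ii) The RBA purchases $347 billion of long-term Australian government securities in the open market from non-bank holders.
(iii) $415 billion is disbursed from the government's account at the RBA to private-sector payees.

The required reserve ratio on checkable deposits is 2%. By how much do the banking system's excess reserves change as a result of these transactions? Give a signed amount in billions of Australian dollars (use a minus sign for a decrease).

+$789.76 billion

OMO purchase (from banks) $43 billion: reserves +$43B, deposits 0.
Asset purchase (from non-banks) $347 billion: reserves +$347B, deposits +$347B.
Government spending $415 billion: reserves +$415B, deposits +$415B.
Totals: Δreserves = +$805B, Δdeposits = +$762B.
Δrequired reserves = 2% × +$762B = +$15.24B.
Δexcess reserves = Δreserves − Δrequired = +$805B − (+$15.24B) = +$789.76 billion.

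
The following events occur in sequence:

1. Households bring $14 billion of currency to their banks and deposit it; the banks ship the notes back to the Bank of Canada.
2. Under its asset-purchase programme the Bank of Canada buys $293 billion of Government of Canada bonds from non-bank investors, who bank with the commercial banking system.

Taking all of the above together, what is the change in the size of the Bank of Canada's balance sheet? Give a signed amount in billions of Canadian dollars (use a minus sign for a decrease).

Currency deposit $14 billion: only the composition of liabilities changes → 0.
Asset purchase (from non-banks) $293 billion: a Bank of Canada asset is acquired → +$293B.
Net: 0 + 293 = +$293 billion.

+$293 billion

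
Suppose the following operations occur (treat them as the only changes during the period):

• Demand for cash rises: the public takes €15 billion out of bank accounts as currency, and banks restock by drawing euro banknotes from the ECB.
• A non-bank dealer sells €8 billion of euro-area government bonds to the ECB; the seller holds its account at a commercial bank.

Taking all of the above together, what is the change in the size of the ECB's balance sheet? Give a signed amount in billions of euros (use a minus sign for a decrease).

ECB balance sheet:
  Assets:      Securities +€8B
  Liabilities: Bank reserves −€7B, Currency in circulation +€15B
Commercial banking system:
  Assets:      Reserves at CB −€7B
  Liabilities: Checkable deposits −€7B
Change in total ECB assets = +€8 billion.

+€8 billion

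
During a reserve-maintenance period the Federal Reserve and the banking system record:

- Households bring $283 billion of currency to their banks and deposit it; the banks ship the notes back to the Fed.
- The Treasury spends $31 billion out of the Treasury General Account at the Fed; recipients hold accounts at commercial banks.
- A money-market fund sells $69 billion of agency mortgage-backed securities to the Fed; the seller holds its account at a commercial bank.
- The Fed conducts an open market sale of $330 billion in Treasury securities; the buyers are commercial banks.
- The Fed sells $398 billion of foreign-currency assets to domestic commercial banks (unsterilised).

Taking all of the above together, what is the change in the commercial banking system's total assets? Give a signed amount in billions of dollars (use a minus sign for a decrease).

Fed balance sheet:
  Assets:      Securities −$261B, Foreign assets −$398B
  Liabilities: Bank reserves −$345B, Currency in circulation −$283B, Government deposits −$31B
Commercial banking system:
  Assets:      Reserves at CB −$345B, Securities +$330B, Foreign assets +$398B
  Liabilities: Checkable deposits +$383B
Change in total bank assets = +$383 billion.

+$383 billion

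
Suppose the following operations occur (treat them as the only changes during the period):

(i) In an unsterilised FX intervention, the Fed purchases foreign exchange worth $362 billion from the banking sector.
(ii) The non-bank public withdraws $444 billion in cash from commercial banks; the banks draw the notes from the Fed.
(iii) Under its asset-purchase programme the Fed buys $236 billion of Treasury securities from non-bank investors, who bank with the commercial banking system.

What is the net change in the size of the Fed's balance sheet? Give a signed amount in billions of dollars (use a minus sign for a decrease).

+$598 billion

Fed balance sheet:
  Assets:      Securities +$236B, Foreign assets +$362B
  Liabilities: Bank reserves +$154B, Currency in circulation +$444B
Change in total Fed assets = +$598 billion.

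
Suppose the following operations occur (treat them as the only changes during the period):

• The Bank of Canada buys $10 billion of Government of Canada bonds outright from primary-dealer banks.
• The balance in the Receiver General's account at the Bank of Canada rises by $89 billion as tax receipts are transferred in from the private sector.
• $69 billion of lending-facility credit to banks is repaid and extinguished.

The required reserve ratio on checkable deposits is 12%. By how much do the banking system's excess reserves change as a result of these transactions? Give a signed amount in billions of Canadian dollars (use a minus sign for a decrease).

OMO purchase (from banks) $10 billion: reserves +$10B, deposits 0.
Government account inflow $89 billion: reserves −$89B, deposits −$89B.
Discount-window repayment $69 billion: reserves −$69B, deposits 0.
Totals: Δreserves = −$148B, Δdeposits = −$89B.
Δrequired reserves = 12% × −$89B = −$10.68B.
Δexcess reserves = Δreserves − Δrequired = −$148B − (−$10.68B) = -$137.32 billion.

-$137.32 billion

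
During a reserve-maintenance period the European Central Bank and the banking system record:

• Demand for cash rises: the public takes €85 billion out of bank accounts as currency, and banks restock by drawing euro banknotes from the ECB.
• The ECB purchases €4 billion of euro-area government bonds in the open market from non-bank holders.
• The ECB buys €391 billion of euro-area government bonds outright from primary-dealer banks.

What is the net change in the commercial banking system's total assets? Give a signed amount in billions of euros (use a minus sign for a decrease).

-€81 billion

ECB balance sheet:
  Assets:      Securities +€395B
  Liabilities: Bank reserves +€310B, Currency in circulation +€85B
Commercial banking system:
  Assets:      Reserves at CB +€310B, Securities −€391B
  Liabilities: Checkable deposits −€81B
Change in total bank assets = -€81 billion.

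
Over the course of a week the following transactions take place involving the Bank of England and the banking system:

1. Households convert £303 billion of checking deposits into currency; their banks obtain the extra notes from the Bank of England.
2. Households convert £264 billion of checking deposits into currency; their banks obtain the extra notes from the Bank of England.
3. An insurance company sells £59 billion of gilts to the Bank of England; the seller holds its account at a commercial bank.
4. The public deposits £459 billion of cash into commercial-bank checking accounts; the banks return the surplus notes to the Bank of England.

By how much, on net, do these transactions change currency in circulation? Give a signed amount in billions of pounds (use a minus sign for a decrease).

Bank of England balance sheet:
  Assets:      Securities +£59B
  Liabilities: Bank reserves −£49B, Currency in circulation +£108B
Commercial banking system:
  Assets:      Reserves at CB −£49B
  Liabilities: Checkable deposits −£49B
So the change in currency in circulation is +£108 billion.

+£108 billion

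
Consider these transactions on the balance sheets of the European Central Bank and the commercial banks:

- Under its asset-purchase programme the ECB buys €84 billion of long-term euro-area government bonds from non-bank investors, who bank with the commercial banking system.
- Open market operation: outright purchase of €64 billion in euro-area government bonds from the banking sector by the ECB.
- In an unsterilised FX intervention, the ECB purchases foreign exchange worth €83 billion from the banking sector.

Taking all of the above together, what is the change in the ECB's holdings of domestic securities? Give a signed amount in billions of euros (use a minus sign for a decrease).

Asset purchase (from non-banks) €84 billion: securities added to the ECB's portfolio → +€84B.
OMO purchase (from banks) €64 billion: securities added to the ECB's portfolio → +€64B.
FX purchase €83 billion: the ECB's securities portfolio is untouched → 0.
Net: 84 + 64 + 0 = +€148 billion.

+€148 billion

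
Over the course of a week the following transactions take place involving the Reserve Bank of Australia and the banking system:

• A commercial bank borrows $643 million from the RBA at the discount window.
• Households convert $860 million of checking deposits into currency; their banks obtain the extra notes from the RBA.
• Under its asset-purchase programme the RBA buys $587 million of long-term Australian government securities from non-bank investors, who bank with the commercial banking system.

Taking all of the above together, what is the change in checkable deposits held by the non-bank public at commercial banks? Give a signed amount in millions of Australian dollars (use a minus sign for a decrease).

-$273 million

Discount-window loan $643 million: the counterparty is a bank, so public deposits are unchanged → 0.
Currency withdrawal $860 million: non-bank counterparties' bank balances fall → −$860M.
Asset purchase (from non-banks) $587 million: non-bank counterparties' bank balances rise → +$587M.
Net: 0 − 860 + 587 = -$273 million.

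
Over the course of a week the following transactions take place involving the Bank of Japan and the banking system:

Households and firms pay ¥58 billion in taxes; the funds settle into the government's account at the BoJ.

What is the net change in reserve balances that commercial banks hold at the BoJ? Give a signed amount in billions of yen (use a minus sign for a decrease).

-¥58 billion

BoJ balance sheet:
  Assets:      no change
  Liabilities: Bank reserves −¥58B, Government deposits +¥58B
So the change in reserve balances that commercial banks hold at the BoJ is -¥58 billion.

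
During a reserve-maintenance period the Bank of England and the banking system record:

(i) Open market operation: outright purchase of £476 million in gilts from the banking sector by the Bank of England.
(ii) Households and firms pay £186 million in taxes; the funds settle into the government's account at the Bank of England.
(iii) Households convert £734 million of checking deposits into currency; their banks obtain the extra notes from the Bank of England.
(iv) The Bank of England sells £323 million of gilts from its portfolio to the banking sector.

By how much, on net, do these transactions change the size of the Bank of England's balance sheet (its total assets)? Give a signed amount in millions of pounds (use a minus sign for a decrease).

Bank of England balance sheet:
  Assets:      Securities +£153M
  Liabilities: Bank reserves −£767M, Currency in circulation +£734M, Government deposits +£186M
Change in total Bank of England assets = +£153 million.

+£153 million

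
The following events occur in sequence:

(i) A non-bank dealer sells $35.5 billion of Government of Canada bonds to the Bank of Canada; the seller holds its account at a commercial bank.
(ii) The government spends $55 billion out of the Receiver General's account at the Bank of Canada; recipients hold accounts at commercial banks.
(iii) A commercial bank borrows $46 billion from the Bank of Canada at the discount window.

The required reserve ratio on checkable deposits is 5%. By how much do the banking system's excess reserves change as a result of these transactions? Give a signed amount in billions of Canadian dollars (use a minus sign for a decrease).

Asset purchase (from non-banks) $35.5 billion: reserves +$35.5B, deposits +$35.5B.
Government spending $55 billion: reserves +$55B, deposits +$55B.
Discount-window loan $46 billion: reserves +$46B, deposits 0.
Totals: Δreserves = +$136.5B, Δdeposits = +$90.5B.
Δrequired reserves = 5% × +$90.5B = +$4.525B.
Δexcess reserves = Δreserves − Δrequired = +$136.5B − (+$4.525B) = +$131.975 billion.

+$131.975 billion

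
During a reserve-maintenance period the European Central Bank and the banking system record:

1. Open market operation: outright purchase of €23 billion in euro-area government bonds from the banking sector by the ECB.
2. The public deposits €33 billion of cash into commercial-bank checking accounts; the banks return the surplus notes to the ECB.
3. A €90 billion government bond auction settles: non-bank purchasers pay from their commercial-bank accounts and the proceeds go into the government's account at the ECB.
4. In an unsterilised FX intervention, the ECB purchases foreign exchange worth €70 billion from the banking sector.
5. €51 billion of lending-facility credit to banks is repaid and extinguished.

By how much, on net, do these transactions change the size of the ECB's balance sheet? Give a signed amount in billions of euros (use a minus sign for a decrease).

OMO purchase (from banks) €23 billion: an ECB asset is acquired → +€23B.
Currency deposit €33 billion: only the composition of liabilities changes → 0.
Government account inflow €90 billion: only the composition of liabilities changes → 0.
FX purchase €70 billion: an ECB asset is acquired → +€70B.
Discount-window repayment €51 billion: an ECB asset is shed → −€51B.
Net: 23 + 0 + 0 + 70 − 51 = +€42 billion.

+€42 billion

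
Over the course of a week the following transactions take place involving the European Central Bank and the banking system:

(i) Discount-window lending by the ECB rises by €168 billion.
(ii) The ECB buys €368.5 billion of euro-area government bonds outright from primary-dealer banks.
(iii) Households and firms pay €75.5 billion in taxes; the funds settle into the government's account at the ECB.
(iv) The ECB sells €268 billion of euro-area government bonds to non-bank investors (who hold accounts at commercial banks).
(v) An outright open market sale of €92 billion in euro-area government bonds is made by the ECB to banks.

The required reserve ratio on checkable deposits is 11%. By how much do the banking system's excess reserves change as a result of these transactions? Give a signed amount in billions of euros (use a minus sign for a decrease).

Discount-window loan €168 billion: reserves +€168B, deposits 0.
OMO purchase (from banks) €368.5 billion: reserves +€368.5B, deposits 0.
Government account inflow €75.5 billion: reserves −€75.5B, deposits −€75.5B.
Asset sale (to non-banks) €268 billion: reserves −€268B, deposits −€268B.
OMO sale (to banks) €92 billion: reserves −€92B, deposits 0.
Totals: Δreserves = +€101B, Δdeposits = −€343.5B.
Δrequired reserves = 11% × −€343.5B = −€37.785B.
Δexcess reserves = Δreserves − Δrequired = +€101B − (−€37.785B) = +€138.785 billion.

+€138.785 billion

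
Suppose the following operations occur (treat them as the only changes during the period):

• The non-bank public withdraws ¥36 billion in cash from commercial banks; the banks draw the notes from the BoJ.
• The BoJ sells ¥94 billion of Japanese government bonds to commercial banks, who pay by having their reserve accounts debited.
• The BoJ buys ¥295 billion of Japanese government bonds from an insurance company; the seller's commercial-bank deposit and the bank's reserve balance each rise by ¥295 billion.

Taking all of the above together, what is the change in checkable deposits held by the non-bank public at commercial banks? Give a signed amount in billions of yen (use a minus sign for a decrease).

BoJ balance sheet:
  Assets:      Securities +¥201B
  Liabilities: Bank reserves +¥165B, Currency in circulation +¥36B
Commercial banking system:
  Assets:      Reserves at CB +¥165B, Securities +¥94B
  Liabilities: Checkable deposits +¥259B
So the change in checkable deposits held by the non-bank public at commercial banks is +¥259 billion.

+¥259 billion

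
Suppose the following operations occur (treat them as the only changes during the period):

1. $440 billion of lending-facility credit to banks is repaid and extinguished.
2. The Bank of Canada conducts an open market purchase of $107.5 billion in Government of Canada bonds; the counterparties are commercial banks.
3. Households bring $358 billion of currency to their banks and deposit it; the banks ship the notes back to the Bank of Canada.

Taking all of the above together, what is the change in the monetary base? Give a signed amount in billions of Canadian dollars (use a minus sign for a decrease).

Discount-window repayment $440 billion: Bank of Canada balance sheet contracts → −$440B.
OMO purchase (from banks) $107.5 billion: Bank of Canada balance sheet expands → +$107.5B.
Currency deposit $358 billion: just a shift between currency and reserves — both are base money → 0.
Net: −440 + 107.5 + 0 = -$332.5 billion.

-$332.5 billion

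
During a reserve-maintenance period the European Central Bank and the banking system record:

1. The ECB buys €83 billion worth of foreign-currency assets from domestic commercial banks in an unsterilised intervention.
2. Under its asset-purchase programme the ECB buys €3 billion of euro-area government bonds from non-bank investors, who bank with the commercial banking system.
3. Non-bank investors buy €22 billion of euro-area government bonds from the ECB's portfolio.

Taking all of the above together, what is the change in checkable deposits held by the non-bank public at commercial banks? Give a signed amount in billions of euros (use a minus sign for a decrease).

-€19 billion

ECB balance sheet:
  Assets:      Securities −€19B, Foreign assets +€83B
  Liabilities: Bank reserves +€64B
Commercial banking system:
  Assets:      Reserves at CB +€64B, Foreign assets −€83B
  Liabilities: Checkable deposits −€19B
So the change in checkable deposits held by the non-bank public at commercial banks is -€19 billion.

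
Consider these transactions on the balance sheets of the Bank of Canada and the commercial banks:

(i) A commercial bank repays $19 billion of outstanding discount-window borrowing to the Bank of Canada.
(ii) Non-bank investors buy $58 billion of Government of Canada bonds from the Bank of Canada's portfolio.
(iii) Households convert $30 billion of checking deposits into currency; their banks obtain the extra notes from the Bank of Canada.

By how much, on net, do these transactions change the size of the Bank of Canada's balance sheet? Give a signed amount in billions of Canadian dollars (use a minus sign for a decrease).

Discount-window repayment $19 billion: a Bank of Canada asset is shed → −$19B.
Asset sale (to non-banks) $58 billion: a Bank of Canada asset is shed → −$58B.
Currency withdrawal $30 billion: only the composition of liabilities changes → 0.
Net: −19 − 58 + 0 = -$77 billion.

-$77 billion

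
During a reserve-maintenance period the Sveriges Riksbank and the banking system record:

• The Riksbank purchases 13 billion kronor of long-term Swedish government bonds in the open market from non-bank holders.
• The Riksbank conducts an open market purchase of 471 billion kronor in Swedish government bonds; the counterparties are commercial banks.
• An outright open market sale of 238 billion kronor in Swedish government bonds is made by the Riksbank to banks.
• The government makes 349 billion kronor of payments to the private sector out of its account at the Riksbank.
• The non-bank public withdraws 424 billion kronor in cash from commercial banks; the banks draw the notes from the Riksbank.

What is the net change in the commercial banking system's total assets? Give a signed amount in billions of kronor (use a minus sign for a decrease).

Asset purchase (from non-banks) 13 billion kronor: bank balance sheets expand → +13B.
OMO purchase (from banks) 471 billion kronor: just an asset swap on bank balance sheets → 0.
OMO sale (to banks) 238 billion kronor: just an asset swap on bank balance sheets → 0.
Government spending 349 billion kronor: bank balance sheets expand → +349B.
Currency withdrawal 424 billion kronor: bank balance sheets shrink → −424B.
Net: 13 + 0 + 0 + 349 − 424 = -62 billion.

-62 billion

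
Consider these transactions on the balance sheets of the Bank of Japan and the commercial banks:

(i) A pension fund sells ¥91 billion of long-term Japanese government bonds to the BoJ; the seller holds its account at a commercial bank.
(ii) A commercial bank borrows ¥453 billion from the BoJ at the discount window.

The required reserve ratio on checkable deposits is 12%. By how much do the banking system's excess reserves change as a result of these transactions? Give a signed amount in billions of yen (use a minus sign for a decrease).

+¥533.08 billion

Asset purchase (from non-banks) ¥91 billion: reserves +¥91B, deposits +¥91B.
Discount-window loan ¥453 billion: reserves +¥453B, deposits 0.
Totals: Δreserves = +¥544B, Δdeposits = +¥91B.
Δrequired reserves = 12% × +¥91B = +¥10.92B.
Δexcess reserves = Δreserves − Δrequired = +¥544B − (+¥10.92B) = +¥533.08 billion.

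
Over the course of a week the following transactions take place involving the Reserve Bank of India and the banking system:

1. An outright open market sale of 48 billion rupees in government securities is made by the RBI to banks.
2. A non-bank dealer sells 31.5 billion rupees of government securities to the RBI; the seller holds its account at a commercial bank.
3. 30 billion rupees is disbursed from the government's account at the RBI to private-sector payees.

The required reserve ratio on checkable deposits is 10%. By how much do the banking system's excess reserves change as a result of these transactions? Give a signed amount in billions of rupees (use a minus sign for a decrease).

+7.35 billion

OMO sale (to banks) 48 billion rupees: reserves −48B, deposits 0.
Asset purchase (from non-banks) 31.5 billion rupees: reserves +31.5B, deposits +31.5B.
Government spending 30 billion rupees: reserves +30B, deposits +30B.
Totals: Δreserves = +13.5B, Δdeposits = +61.5B.
Δrequired reserves = 10% × +61.5B = +6.15B.
Δexcess reserves = Δreserves − Δrequired = +13.5B − (+6.15B) = +7.35 billion.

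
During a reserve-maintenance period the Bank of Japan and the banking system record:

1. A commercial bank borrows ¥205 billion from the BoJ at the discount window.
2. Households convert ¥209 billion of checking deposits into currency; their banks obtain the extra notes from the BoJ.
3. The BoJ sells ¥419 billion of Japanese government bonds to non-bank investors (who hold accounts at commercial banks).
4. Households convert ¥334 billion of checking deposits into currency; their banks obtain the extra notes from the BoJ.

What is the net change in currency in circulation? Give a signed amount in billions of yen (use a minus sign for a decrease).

+¥543 billion

Discount-window loan ¥205 billion: no currency enters or leaves circulation → 0.
Currency withdrawal ¥209 billion: notes leave the central bank → +¥209B.
Asset sale (to non-banks) ¥419 billion: no currency enters or leaves circulation → 0.
Currency withdrawal ¥334 billion: notes leave the central bank → +¥334B.
Net: 0 + 209 + 0 + 334 = +¥543 billion.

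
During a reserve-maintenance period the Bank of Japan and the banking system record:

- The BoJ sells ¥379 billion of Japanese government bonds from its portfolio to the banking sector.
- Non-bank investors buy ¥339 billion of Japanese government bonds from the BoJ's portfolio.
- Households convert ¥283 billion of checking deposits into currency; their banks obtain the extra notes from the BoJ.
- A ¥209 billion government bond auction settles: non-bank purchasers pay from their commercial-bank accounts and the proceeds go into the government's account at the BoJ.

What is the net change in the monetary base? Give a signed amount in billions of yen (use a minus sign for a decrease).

BoJ balance sheet:
  Assets:      Securities −¥718B
  Liabilities: Bank reserves −¥1210B, Currency in circulation +¥283B, Government deposits +¥209B
Monetary base = currency + reserves: +¥283B + (−¥1210B) = -¥927 billion.

-¥927 billion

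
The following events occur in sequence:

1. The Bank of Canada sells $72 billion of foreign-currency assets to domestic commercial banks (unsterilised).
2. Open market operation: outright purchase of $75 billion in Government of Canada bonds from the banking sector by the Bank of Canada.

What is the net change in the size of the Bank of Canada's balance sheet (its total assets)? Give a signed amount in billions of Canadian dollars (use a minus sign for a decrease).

FX sale $72 billion: a Bank of Canada asset is shed → −$72B.
OMO purchase (from banks) $75 billion: a Bank of Canada asset is acquired → +$75B.
Net: −72 + 75 = +$3 billion.

+$3 billion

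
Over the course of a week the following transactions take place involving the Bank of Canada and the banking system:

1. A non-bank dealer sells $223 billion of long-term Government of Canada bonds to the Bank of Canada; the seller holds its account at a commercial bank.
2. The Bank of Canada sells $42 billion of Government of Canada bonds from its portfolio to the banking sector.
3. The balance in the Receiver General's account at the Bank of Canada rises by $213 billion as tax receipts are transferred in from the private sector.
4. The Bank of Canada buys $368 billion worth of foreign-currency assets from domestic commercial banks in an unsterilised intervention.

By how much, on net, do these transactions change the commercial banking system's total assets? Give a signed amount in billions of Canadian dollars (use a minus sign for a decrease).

+$10 billion

Asset purchase (from non-banks) $223 billion: bank balance sheets expand → +$223B.
OMO sale (to banks) $42 billion: just an asset swap on bank balance sheets → 0.
Government account inflow $213 billion: bank balance sheets shrink → −$213B.
FX purchase $368 billion: just an asset swap on bank balance sheets → 0.
Net: 223 + 0 − 213 + 0 = +$10 billion.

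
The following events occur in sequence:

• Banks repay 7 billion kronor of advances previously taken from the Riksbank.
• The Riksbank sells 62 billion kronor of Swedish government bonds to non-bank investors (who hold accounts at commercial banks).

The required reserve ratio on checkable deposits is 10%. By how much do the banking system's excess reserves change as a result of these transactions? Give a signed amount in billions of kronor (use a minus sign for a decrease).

-62.8 billion

Discount-window repayment 7 billion kronor: reserves −7B, deposits 0.
Asset sale (to non-banks) 62 billion kronor: reserves −62B, deposits −62B.
Totals: Δreserves = −69B, Δdeposits = −62B.
Δrequired reserves = 10% × −62B = −6.2B.
Δexcess reserves = Δreserves − Δrequired = −69B − (−6.2B) = -62.8 billion.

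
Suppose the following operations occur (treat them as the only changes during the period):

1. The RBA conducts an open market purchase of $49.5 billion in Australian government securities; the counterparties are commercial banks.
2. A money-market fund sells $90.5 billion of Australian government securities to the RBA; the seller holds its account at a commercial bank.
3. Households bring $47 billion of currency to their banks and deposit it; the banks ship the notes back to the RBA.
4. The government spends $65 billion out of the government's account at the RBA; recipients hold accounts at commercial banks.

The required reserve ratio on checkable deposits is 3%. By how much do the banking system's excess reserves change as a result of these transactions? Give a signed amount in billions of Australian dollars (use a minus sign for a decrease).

+$245.925 billion

OMO purchase (from banks) $49.5 billion: reserves +$49.5B, deposits 0.
Asset purchase (from non-banks) $90.5 billion: reserves +$90.5B, deposits +$90.5B.
Currency deposit $47 billion: reserves +$47B, deposits +$47B.
Government spending $65 billion: reserves +$65B, deposits +$65B.
Totals: Δreserves = +$252B, Δdeposits = +$202.5B.
Δrequired reserves = 3% × +$202.5B = +$6.075B.
Δexcess reserves = Δreserves − Δrequired = +$252B − (+$6.075B) = +$245.925 billion.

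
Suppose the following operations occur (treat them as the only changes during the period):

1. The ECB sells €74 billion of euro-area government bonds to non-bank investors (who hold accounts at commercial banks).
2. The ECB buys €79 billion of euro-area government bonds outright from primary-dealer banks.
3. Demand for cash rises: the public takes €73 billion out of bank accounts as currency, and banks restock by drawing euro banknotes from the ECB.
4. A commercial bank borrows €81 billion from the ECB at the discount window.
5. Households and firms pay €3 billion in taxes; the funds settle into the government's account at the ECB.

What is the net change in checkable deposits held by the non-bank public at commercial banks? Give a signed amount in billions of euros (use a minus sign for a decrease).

-€150 billion

Asset sale (to non-banks) €74 billion: non-bank counterparties' bank balances fall → −€74B.
OMO purchase (from banks) €79 billion: the counterparty is a bank, so public deposits are unchanged → 0.
Currency withdrawal €73 billion: non-bank counterparties' bank balances fall → −€73B.
Discount-window loan €81 billion: the counterparty is a bank, so public deposits are unchanged → 0.
Government account inflow €3 billion: non-bank counterparties' bank balances fall → −€3B.
Net: −74 + 0 − 73 + 0 − 3 = -€150 billion.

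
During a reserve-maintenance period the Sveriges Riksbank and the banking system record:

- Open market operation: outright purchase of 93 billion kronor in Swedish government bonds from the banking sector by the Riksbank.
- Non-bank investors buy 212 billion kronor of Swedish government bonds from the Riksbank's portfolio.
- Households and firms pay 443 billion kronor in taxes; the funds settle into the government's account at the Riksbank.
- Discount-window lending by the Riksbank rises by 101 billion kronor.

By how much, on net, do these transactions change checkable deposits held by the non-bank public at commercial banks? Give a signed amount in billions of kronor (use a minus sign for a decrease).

-655 billion

OMO purchase (from banks) 93 billion kronor: the counterparty is a bank, so public deposits are unchanged → 0.
Asset sale (to non-banks) 212 billion kronor: non-bank counterparties' bank balances fall → −212B.
Government account inflow 443 billion kronor: non-bank counterparties' bank balances fall → −443B.
Discount-window loan 101 billion kronor: the counterparty is a bank, so public deposits are unchanged → 0.
Net: 0 − 212 − 443 + 0 = -655 billion.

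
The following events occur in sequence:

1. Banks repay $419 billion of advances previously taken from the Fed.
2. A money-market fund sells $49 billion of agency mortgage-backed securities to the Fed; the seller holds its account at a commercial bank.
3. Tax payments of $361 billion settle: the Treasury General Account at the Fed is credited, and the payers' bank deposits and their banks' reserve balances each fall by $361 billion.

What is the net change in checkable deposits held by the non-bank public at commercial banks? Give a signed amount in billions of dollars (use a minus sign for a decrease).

Discount-window repayment $419 billion: the counterparty is a bank, so public deposits are unchanged → 0.
Asset purchase (from non-banks) $49 billion: non-bank counterparties' bank balances rise → +$49B.
Government account inflow $361 billion: non-bank counterparties' bank balances fall → −$361B.
Net: 0 + 49 − 361 = -$312 billion.

-$312 billion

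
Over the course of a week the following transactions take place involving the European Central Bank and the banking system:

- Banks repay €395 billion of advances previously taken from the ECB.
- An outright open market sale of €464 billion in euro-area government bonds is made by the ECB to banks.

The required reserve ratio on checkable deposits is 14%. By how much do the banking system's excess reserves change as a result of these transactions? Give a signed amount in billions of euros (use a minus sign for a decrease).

-€859 billion

Discount-window repayment €395 billion: reserves −€395B, deposits 0.
OMO sale (to banks) €464 billion: reserves −€464B, deposits 0.
Totals: Δreserves = −€859B, Δdeposits = 0.
Δrequired reserves = 14% × 0 = 0.
Δexcess reserves = Δreserves − Δrequired = −€859B − (0) = -€859 billion.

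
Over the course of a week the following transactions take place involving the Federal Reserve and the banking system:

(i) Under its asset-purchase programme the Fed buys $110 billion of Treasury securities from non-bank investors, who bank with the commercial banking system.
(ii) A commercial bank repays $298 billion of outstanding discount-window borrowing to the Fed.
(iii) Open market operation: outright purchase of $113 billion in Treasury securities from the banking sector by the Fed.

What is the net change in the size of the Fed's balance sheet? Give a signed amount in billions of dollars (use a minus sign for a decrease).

-$75 billion

Fed balance sheet:
  Assets:      Securities +$223B, Loans to banks −$298B
  Liabilities: Bank reserves −$75B
Change in total Fed assets = -$75 billion.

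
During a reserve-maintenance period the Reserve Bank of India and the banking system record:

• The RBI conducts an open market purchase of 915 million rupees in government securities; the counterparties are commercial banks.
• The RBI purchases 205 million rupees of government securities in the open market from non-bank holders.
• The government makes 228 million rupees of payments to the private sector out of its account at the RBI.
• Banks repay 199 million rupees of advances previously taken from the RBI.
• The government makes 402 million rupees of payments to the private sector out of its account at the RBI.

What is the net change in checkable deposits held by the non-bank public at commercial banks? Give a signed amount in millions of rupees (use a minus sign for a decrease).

+835 million

OMO purchase (from banks) 915 million rupees: the counterparty is a bank, so public deposits are unchanged → 0.
Asset purchase (from non-banks) 205 million rupees: non-bank counterparties' bank balances rise → +205M.
Government spending 228 million rupees: non-bank counterparties' bank balances rise → +228M.
Discount-window repayment 199 million rupees: the counterparty is a bank, so public deposits are unchanged → 0.
Government spending 402 million rupees: non-bank counterparties' bank balances rise → +402M.
Net: 0 + 205 + 228 + 0 + 402 = +835 million.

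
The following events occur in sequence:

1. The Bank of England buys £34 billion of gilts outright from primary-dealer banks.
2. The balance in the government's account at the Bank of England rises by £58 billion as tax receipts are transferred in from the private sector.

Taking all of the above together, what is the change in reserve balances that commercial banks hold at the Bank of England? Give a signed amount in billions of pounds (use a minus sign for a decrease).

-£24 billion

Bank of England balance sheet:
  Assets:      Securities +£34B
  Liabilities: Bank reserves −£24B, Government deposits +£58B
Commercial banking system:
  Assets:      Reserves at CB −£24B, Securities −£34B
  Liabilities: Checkable deposits −£58B
So the change in reserve balances that commercial banks hold at the Bank of England is -£24 billion.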